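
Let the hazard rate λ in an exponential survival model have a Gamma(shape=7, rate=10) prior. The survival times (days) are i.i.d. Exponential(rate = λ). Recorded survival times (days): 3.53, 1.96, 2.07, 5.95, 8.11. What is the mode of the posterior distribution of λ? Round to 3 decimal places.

The Exponential(rate=λ) likelihood is ∝ λ^n e^(−λΣtᵢ). Here n = 5 and Σtᵢ = 3.53 + 1.96 + 2.07 + 5.95 + 8.11 = 21.62.
Posterior ∝ λ^6e^(−10λ) · λ^5e^(−21.62λ) = λ^11e^(−31.62λ), i.e. Gamma(12, 31.62).
Mode = (a−1)/b = 11/31.62 ≈ 0.348.

λ̂_MAP = 0.348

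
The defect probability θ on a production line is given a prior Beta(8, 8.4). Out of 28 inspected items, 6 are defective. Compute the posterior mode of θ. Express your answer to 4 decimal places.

θ̂_MAP = 0.3066

Prior: Beta(8, 8.4).
Data: 6 successes in 28 trials. The binomial likelihood contributes θ^6(1−θ)^22, so the posterior is Beta(8+6, 8.4+22) = Beta(14, 30.4).
For Beta(a, b) with a, b > 1 the mode is (a−1)/(a+b−2) = 13/42.4 ≈ 0.3066.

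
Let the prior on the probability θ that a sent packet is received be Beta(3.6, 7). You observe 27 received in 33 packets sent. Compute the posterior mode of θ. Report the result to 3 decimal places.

Prior: Beta(3.6, 7).
Data: 27 successes in 33 trials. The binomial likelihood contributes θ^27(1−θ)^6, so the posterior is Beta(3.6+27, 7+6) = Beta(30.6, 13).
For Beta(a, b) with a, b > 1 the mode is (a−1)/(a+b−2) = 29.6/41.6 ≈ 0.712.

θ̂_MAP = 0.712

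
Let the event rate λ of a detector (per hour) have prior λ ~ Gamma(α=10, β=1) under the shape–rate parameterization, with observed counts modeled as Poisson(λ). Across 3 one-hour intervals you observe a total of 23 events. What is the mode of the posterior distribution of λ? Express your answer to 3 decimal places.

Σxᵢ = 23, n = 3.
Posterior ∝ λ^9e^(−1λ) · λ^23e^(−3λ) = λ^32e^(−4λ), i.e. Gamma(shape=33, rate=4).
The mode of a Gamma(a, b) with a ≥ 1 (shape–rate) is (a−1)/b = 32/4 ≈ 8.000.

λ̂_MAP = 8.000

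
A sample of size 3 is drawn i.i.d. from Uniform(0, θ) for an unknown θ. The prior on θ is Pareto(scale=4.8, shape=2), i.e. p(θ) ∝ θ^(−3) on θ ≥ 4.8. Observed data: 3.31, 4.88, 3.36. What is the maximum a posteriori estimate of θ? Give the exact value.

θ̂_MAP = 4.88

The Uniform(0, θ) likelihood is θ^(−n) for θ ≥ max(xᵢ), zero otherwise. Here max(xᵢ) = 4.88.
Posterior ∝ θ^(−3) · θ^(−3) = θ^(−6) on θ ≥ max(4.8, 4.88) = 4.88.
This density is strictly decreasing in θ, so the posterior mode lies at the lower boundary of the support.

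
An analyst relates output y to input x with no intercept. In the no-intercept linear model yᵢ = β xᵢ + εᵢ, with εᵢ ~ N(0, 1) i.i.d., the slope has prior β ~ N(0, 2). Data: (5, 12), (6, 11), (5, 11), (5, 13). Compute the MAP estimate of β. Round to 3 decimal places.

β̂_MAP = 2.206

log p(β | y) = −Σ(yᵢ − βxᵢ)²/(2·1) − β²/(2·2) + const.
Setting the derivative to zero: Σxᵢ(yᵢ − βxᵢ)/1 − β/2 = 0, so β = Σxᵢyᵢ / (Σxᵢ² + σ²/τ²).
Σxᵢyᵢ = 5·12 + 6·11 + 5·11 + 5·13 = 246; Σxᵢ² = 111; σ²/τ² = 0.5.
β̂_MAP = 246 / (111 + 0.5) = 246/111.5 ≈ 2.206.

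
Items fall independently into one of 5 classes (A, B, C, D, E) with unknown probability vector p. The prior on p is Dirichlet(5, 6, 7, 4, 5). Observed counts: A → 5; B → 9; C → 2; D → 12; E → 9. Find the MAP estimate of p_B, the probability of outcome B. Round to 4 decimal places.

MAP estimate of p_B = 0.2373

The posterior is Dirichlet(αᵢ + nᵢ) = Dirichlet(10, 15, 9, 16, 14).
For a Dirichlet(a₁,…,a_K) with all aᵢ > 1, the mode has j-th component (aⱼ − 1)/(Σaᵢ − K).
Here Σaᵢ = 64 and K = 5, so p_B = (15 − 1)/(64 − 5) = 14/59 ≈ 0.2373.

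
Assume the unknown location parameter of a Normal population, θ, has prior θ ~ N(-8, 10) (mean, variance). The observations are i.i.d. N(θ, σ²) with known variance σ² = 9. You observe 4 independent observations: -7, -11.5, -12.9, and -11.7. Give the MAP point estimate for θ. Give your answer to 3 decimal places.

n = 4; x̄ = ((-7) + (-11.5) + (-12.9) + (-11.7))/4 = -43.1/4 = -10.775.
For a Normal prior and Normal likelihood with known variance, the posterior is Normal; its mode equals its mean, the precision-weighted average.
Prior precision 1/σ₀² = 1/10 = 0.1; data precision n/σ² = 4/9.
θ̂ = (0.1·(-8) + (4/9)·(-10.775)) / (0.1 + 4/9) = (-503/90)/(49/90) = -503/49 ≈ -10.265.

θ̂_MAP = -10.265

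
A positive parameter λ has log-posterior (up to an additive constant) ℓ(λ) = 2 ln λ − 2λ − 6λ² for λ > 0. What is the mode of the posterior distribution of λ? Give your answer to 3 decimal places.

ℓ'(λ) = 2/λ − 2 − 12λ. Setting this to zero and multiplying by λ: 12λ² + 2λ − 2 = 0.
λ = (−2 + √(2² + 4·12·2)) / (2·12) = (−2 + √100) / 24 = (−2 + 10)/24 = 1/3.
ℓ''(λ) = −2/λ² − 12 < 0, confirming a maximum.

λ̂_MAP = 0.333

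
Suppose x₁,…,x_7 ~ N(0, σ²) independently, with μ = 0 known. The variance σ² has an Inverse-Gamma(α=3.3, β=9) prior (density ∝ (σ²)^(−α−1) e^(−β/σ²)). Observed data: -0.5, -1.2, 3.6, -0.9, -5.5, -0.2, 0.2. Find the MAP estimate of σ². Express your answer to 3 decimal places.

σ̂²_MAP = 4.089

Sum of squared deviations about the known mean: SS = (-0.5−0)² + (-1.2−0)² + (3.6−0)² + (-0.9−0)² + (-5.5−0)² + (-0.2−0)² + (0.2−0)² = 45.79.
The Normal likelihood contributes (σ²)^(−n/2) exp(−SS/(2σ²)), so the posterior is Inverse-Gamma(α + n/2, β + SS/2) = Inverse-Gamma(6.8, 31.895).
The mode of Inverse-Gamma(a, b) is b/(a+1) = 31.895/7.8 ≈ 4.089.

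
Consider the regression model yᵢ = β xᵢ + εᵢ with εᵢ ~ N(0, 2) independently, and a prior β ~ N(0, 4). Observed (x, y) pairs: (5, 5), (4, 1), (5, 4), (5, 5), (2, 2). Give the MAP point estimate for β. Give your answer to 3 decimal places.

log p(β | y) = −Σ(yᵢ − βxᵢ)²/(2·2) − β²/(2·4) + const.
Setting the derivative to zero: Σxᵢ(yᵢ − βxᵢ)/2 − β/4 = 0, so β = Σxᵢyᵢ / (Σxᵢ² + σ²/τ²).
Σxᵢyᵢ = 5·5 + 4·1 + 5·4 + 5·5 + 2·2 = 78; Σxᵢ² = 95; σ²/τ² = 0.5.
β̂_MAP = 78 / (95 + 0.5) = 78/95.5 ≈ 0.817.

β̂_MAP = 0.817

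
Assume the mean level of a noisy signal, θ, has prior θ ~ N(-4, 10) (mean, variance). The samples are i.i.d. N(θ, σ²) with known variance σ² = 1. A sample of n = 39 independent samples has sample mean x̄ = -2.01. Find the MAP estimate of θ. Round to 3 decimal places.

n = 39, x̄ = -2.01.
For a Normal prior and Normal likelihood with known variance, the posterior is Normal; its mode equals its mean, the precision-weighted average.
Prior precision 1/σ₀² = 1/10 = 0.1; data precision n/σ² = 39/1 = 39.
θ̂ = (0.1·(-4) + 39·(-2.01)) / (0.1 + 39) = (-78.79)/39.1 = -7879/3910 ≈ -2.015.

θ̂_MAP = -2.015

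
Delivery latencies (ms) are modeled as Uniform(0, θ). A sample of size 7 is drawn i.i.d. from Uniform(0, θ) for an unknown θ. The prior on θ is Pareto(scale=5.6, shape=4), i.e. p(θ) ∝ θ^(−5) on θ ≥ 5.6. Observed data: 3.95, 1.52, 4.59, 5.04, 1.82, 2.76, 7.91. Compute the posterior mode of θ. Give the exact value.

The Uniform(0, θ) likelihood is θ^(−n) for θ ≥ max(xᵢ), zero otherwise. Here max(xᵢ) = 7.91.
Posterior ∝ θ^(−5) · θ^(−7) = θ^(−12) on θ ≥ max(5.6, 7.91) = 7.91.
This density is strictly decreasing in θ, so the posterior mode lies at the lower boundary of the support.

θ̂_MAP = 7.91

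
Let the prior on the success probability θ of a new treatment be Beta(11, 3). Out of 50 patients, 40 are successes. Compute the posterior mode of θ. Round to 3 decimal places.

Prior: Beta(11, 3).
Data: 40 successes in 50 trials. The binomial likelihood contributes θ^40(1−θ)^10, so the posterior is Beta(11+40, 3+10) = Beta(51, 13).
For Beta(a, b) with a, b > 1 the mode is (a−1)/(a+b−2) = 50/62 ≈ 0.806.

θ̂_MAP = 0.806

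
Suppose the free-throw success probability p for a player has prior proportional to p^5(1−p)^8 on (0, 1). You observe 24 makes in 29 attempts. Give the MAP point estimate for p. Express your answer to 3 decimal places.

The prior density ∝ p^5(1−p)^8 is the kernel of Beta(6, 9).
Data: 24 successes in 29 trials. The binomial likelihood contributes p^24(1−p)^5, so the posterior is Beta(6+24, 9+5) = Beta(30, 14).
For Beta(a, b) with a, b > 1 the mode is (a−1)/(a+b−2) = 29/42 ≈ 0.690.

p̂_MAP = 0.690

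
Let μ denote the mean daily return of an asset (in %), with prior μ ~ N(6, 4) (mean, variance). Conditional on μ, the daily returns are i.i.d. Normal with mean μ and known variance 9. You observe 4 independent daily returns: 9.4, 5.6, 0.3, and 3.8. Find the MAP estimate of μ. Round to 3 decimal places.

n = 4; x̄ = (9.4 + 5.6 + 0.3 + 3.8)/4 = 19.1/4 = 4.775.
For a Normal prior and Normal likelihood with known variance, the posterior is Normal; its mode equals its mean, the precision-weighted average.
Prior precision 1/σ₀² = 1/4 = 0.25; data precision n/σ² = 4/9.
μ̂ = (0.25·6 + (4/9)·4.775) / (0.25 + 4/9) = (163/45)/(25/36) = 5.216.

μ̂_MAP = 5.216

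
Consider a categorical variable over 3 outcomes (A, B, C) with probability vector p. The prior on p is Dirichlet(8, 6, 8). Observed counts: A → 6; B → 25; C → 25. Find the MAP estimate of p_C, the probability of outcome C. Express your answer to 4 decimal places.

The posterior is Dirichlet(αᵢ + nᵢ) = Dirichlet(14, 31, 33).
For a Dirichlet(a₁,…,a_K) with all aᵢ > 1, the mode has j-th component (aⱼ − 1)/(Σaᵢ − K).
Here Σaᵢ = 78 and K = 3, so p_C = (33 − 1)/(78 − 3) = 32/75 ≈ 0.4267.

MAP estimate of p_C = 0.4267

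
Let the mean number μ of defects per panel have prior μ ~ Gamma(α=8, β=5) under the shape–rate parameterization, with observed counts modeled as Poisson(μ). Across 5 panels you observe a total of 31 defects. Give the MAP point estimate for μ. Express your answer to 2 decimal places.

Σxᵢ = 31, n = 5.
Posterior ∝ μ^7e^(−5μ) · μ^31e^(−5μ) = μ^38e^(−10μ), i.e. Gamma(shape=39, rate=10).
The mode of a Gamma(a, b) with a ≥ 1 (shape–rate) is (a−1)/b = 38/10 ≈ 3.80.

μ̂_MAP = 3.80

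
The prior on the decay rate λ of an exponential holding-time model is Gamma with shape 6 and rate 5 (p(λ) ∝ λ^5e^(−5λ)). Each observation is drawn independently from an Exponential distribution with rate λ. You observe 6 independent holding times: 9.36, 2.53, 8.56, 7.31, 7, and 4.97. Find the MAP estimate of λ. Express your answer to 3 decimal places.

The Exponential(rate=λ) likelihood is ∝ λ^n e^(−λΣtᵢ). Here n = 6 and Σtᵢ = 9.36 + 2.53 + 8.56 + 7.31 + 7 + 4.97 = 39.73.
Posterior ∝ λ^5e^(−5λ) · λ^6e^(−39.73λ) = λ^11e^(−44.73λ), i.e. Gamma(12, 44.73).
Mode = (a−1)/b = 11/44.73 ≈ 0.246.

λ̂_MAP = 0.246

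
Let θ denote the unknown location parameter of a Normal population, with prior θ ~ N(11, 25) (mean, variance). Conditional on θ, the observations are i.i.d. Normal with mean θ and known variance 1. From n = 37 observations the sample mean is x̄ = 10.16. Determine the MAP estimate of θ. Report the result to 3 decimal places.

θ̂_MAP = 10.161

n = 37, x̄ = 10.16.
For a Normal prior and Normal likelihood with known variance, the posterior is Normal; its mode equals its mean, the precision-weighted average.
Prior precision 1/σ₀² = 1/25 = 0.04; data precision n/σ² = 37/1 = 37.
θ̂ = (0.04·11 + 37·10.16) / (0.04 + 37) = 376.36/37.04 = 9409/926 ≈ 10.161.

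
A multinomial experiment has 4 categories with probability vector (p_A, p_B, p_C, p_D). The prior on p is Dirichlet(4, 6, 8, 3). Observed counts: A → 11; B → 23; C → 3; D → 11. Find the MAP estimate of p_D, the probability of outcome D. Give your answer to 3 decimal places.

The posterior is Dirichlet(αᵢ + nᵢ) = Dirichlet(15, 29, 11, 14).
For a Dirichlet(a₁,…,a_K) with all aᵢ > 1, the mode has j-th component (aⱼ − 1)/(Σaᵢ − K).
Here Σaᵢ = 69 and K = 4, so p_D = (14 − 1)/(69 − 4) = 13/65 ≈ 0.200.

MAP estimate of p_D = 0.200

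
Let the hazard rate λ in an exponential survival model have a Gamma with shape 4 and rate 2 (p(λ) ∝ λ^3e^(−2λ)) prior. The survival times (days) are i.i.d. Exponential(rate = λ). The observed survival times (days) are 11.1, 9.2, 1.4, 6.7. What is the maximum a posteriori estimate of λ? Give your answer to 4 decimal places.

λ̂_MAP = 0.2303

The Exponential(rate=λ) likelihood is ∝ λ^n e^(−λΣtᵢ). Here n = 4 and Σtᵢ = 11.1 + 9.2 + 1.4 + 6.7 = 28.4.
Posterior ∝ λ^3e^(−2λ) · λ^4e^(−28.4λ) = λ^7e^(−30.4λ), i.e. Gamma(8, 30.4).
Mode = (a−1)/b = 7/30.4 ≈ 0.2303.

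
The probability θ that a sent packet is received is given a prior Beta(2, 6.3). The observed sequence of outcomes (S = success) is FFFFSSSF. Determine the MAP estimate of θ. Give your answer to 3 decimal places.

θ̂_MAP = 0.280

Prior: Beta(2, 6.3).
Data: 3 successes in 8 trials (from the sequence). The binomial likelihood contributes θ^3(1−θ)^5, so the posterior is Beta(2+3, 6.3+5) = Beta(5, 11.3).
For Beta(a, b) with a, b > 1 the mode is (a−1)/(a+b−2) = 4/14.3 ≈ 0.280.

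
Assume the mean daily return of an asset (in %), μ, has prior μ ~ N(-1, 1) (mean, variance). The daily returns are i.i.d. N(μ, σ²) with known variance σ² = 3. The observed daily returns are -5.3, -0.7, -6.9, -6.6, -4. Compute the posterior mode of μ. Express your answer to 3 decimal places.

μ̂_MAP = -3.313

n = 5; x̄ = ((-5.3) + (-0.7) + (-6.9) + (-6.6) + (-4))/5 = -23.5/5 = -4.7.
For a Normal prior and Normal likelihood with known variance, the posterior is Normal; its mode equals its mean, the precision-weighted average.
Prior precision 1/σ₀² = 1/1 = 1; data precision n/σ² = 5/3.
μ̂ = (1·(-1) + (5/3)·(-4.7)) / (1 + 5/3) = (-53/6)/(8/3) = -3.3125 ≈ -3.313.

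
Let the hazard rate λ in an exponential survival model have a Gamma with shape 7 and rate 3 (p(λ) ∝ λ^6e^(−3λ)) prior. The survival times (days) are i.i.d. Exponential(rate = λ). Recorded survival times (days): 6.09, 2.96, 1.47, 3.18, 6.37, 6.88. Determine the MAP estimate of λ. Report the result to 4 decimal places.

λ̂_MAP = 0.4007

The Exponential(rate=λ) likelihood is ∝ λ^n e^(−λΣtᵢ). Here n = 6 and Σtᵢ = 6.09 + 2.96 + 1.47 + 3.18 + 6.37 + 6.88 = 26.95.
Posterior ∝ λ^6e^(−3λ) · λ^6e^(−26.95λ) = λ^12e^(−29.95λ), i.e. Gamma(13, 29.95).
Mode = (a−1)/b = 12/29.95 ≈ 0.4007.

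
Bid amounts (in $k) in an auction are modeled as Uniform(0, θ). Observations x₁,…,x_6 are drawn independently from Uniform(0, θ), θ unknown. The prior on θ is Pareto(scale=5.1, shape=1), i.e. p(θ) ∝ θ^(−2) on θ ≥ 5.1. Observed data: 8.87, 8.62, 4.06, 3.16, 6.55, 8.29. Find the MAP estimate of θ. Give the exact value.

θ̂_MAP = 8.87

The Uniform(0, θ) likelihood is θ^(−n) for θ ≥ max(xᵢ), zero otherwise. Here max(xᵢ) = 8.87.
Posterior ∝ θ^(−2) · θ^(−6) = θ^(−8) on θ ≥ max(5.1, 8.87) = 8.87.
This density is strictly decreasing in θ, so the posterior mode lies at the lower boundary of the support.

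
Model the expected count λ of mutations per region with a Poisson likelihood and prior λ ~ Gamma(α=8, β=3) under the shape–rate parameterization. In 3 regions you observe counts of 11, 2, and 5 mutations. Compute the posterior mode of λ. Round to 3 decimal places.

Σxᵢ = 11+2+5 = 18, with n = 3.
Posterior ∝ λ^7e^(−3λ) · λ^18e^(−3λ) = λ^25e^(−6λ), i.e. Gamma(shape=26, rate=6).
The mode of a Gamma(a, b) with a ≥ 1 (shape–rate) is (a−1)/b = 25/6 ≈ 4.167.

λ̂_MAP = 4.167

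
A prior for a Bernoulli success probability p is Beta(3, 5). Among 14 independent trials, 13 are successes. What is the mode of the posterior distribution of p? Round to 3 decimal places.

p̂_MAP = 0.750

Prior: Beta(3, 5).
Data: 13 successes in 14 trials. The binomial likelihood contributes p^13(1−p)^1, so the posterior is Beta(3+13, 5+1) = Beta(16, 6).
For Beta(a, b) with a, b > 1 the mode is (a−1)/(a+b−2) = 15/20 ≈ 0.750.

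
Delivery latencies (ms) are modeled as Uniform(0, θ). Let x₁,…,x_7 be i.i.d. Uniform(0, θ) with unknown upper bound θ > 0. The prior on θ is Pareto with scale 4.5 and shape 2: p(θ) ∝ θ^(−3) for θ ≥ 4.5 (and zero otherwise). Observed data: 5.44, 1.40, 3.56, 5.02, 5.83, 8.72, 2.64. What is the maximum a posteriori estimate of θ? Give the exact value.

θ̂_MAP = 8.72

The Uniform(0, θ) likelihood is θ^(−n) for θ ≥ max(xᵢ), zero otherwise. Here max(xᵢ) = 8.72.
Posterior ∝ θ^(−3) · θ^(−7) = θ^(−10) on θ ≥ max(4.5, 8.72) = 8.72.
This density is strictly decreasing in θ, so the posterior mode lies at the lower boundary of the support.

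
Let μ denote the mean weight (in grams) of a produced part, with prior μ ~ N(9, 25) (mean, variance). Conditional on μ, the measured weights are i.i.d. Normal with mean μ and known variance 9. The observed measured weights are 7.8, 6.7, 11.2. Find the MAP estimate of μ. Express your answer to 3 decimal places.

n = 3; x̄ = (7.8 + 6.7 + 11.2)/3 = 25.7/3 = 257/30 ≈ 8.5667.
For a Normal prior and Normal likelihood with known variance, the posterior is Normal; its mode equals its mean, the precision-weighted average.
Prior precision 1/σ₀² = 1/25 = 0.04; data precision n/σ² = 3/9 = 1/3.
μ̂ = (0.04·9 + (1/3)·(257/30)) / (0.04 + 1/3) = (1447/450)/(28/75) = 1447/168 ≈ 8.613.

μ̂_MAP = 8.613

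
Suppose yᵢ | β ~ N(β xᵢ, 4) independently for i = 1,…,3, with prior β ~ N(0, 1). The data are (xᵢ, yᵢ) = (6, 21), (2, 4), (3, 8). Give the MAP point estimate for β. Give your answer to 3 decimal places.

β̂_MAP = 2.981

log p(β | y) = −Σ(yᵢ − βxᵢ)²/(2·4) − β²/(2·1) + const.
Setting the derivative to zero: Σxᵢ(yᵢ − βxᵢ)/4 − β/1 = 0, so β = Σxᵢyᵢ / (Σxᵢ² + σ²/τ²).
Σxᵢyᵢ = 6·21 + 2·4 + 3·8 = 158; Σxᵢ² = 49; σ²/τ² = 4.
β̂_MAP = 158 / (49 + 4) = 158/53 ≈ 2.981.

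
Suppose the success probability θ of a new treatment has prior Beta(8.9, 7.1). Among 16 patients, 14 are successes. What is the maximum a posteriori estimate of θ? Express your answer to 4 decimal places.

θ̂_MAP = 0.7300

Prior: Beta(8.9, 7.1).
Data: 14 successes in 16 trials. The binomial likelihood contributes θ^14(1−θ)^2, so the posterior is Beta(8.9+14, 7.1+2) = Beta(22.9, 9.1).
For Beta(a, b) with a, b > 1 the mode is (a−1)/(a+b−2) = 21.9/30 ≈ 0.7300.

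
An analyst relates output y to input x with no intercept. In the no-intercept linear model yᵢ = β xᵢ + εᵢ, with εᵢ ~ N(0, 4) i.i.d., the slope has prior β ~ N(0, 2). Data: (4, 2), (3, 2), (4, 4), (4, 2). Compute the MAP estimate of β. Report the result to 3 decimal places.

log p(β | y) = −Σ(yᵢ − βxᵢ)²/(2·4) − β²/(2·2) + const.
Setting the derivative to zero: Σxᵢ(yᵢ − βxᵢ)/4 − β/2 = 0, so β = Σxᵢyᵢ / (Σxᵢ² + σ²/τ²).
Σxᵢyᵢ = 4·2 + 3·2 + 4·4 + 4·2 = 38; Σxᵢ² = 57; σ²/τ² = 2.
β̂_MAP = 38 / (57 + 2) = 38/59 ≈ 0.644.

β̂_MAP = 0.644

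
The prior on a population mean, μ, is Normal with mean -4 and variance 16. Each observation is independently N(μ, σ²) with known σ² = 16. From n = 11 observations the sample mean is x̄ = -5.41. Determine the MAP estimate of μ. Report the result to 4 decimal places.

μ̂_MAP = -5.2925

n = 11, x̄ = -5.41.
For a Normal prior and Normal likelihood with known variance, the posterior is Normal; its mode equals its mean, the precision-weighted average.
Prior precision 1/σ₀² = 1/16 = 0.0625; data precision n/σ² = 11/16 = 0.6875.
μ̂ = (0.0625·(-4) + 0.6875·(-5.41)) / (0.0625 + 0.6875) = (-3.969375)/0.75 = -5.2925.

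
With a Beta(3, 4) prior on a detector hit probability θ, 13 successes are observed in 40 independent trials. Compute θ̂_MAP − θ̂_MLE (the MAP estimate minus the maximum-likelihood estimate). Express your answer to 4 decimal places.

Posterior is Beta(16, 31); MAP = (16−1)/(47−2) = 15/45 ≈ 0.33333.
MLE ignores the prior: θ̂_MLE = k/n = 13/40 ≈ 0.32500.
Difference = 15/45 − 13/40 = 1/120 ≈ 0.0083.

MAP − MLE = 0.0083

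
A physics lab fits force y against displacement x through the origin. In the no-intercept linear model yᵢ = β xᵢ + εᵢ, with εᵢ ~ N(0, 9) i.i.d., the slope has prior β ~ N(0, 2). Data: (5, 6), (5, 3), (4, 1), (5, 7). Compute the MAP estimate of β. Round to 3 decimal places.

β̂_MAP = 0.880

log p(β | y) = −Σ(yᵢ − βxᵢ)²/(2·9) − β²/(2·2) + const.
Setting the derivative to zero: Σxᵢ(yᵢ − βxᵢ)/9 − β/2 = 0, so β = Σxᵢyᵢ / (Σxᵢ² + σ²/τ²).
Σxᵢyᵢ = 5·6 + 5·3 + 4·1 + 5·7 = 84; Σxᵢ² = 91; σ²/τ² = 4.5.
β̂_MAP = 84 / (91 + 4.5) = 84/95.5 ≈ 0.880.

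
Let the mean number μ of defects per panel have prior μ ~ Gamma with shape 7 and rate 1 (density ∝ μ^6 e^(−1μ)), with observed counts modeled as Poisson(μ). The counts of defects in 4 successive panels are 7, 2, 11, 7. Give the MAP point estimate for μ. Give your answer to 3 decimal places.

μ̂_MAP = 6.600

Σxᵢ = 7+2+11+7 = 27, with n = 4.
Posterior ∝ μ^6e^(−1μ) · μ^27e^(−4μ) = μ^33e^(−5μ), i.e. Gamma(shape=34, rate=5).
The mode of a Gamma(a, b) with a ≥ 1 (shape–rate) is (a−1)/b = 33/5 ≈ 6.600.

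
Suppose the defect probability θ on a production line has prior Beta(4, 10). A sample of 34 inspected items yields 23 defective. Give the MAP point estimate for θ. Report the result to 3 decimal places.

θ̂_MAP = 0.565

Prior: Beta(4, 10).
Data: 23 successes in 34 trials. The binomial likelihood contributes θ^23(1−θ)^11, so the posterior is Beta(4+23, 10+11) = Beta(27, 21).
For Beta(a, b) with a, b > 1 the mode is (a−1)/(a+b−2) = 26/46 ≈ 0.565.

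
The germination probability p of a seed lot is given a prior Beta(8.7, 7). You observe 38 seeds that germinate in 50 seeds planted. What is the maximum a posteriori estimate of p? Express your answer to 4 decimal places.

p̂_MAP = 0.7174

Prior: Beta(8.7, 7).
Data: 38 successes in 50 trials. The binomial likelihood contributes p^38(1−p)^12, so the posterior is Beta(8.7+38, 7+12) = Beta(46.7, 19).
For Beta(a, b) with a, b > 1 the mode is (a−1)/(a+b−2) = 45.7/63.7 ≈ 0.7174.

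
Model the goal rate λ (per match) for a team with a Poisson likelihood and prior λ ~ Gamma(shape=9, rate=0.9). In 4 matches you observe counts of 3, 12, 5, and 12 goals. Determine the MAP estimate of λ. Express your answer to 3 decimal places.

λ̂_MAP = 8.163

Σxᵢ = 3+12+5+12 = 32, with n = 4.
Posterior ∝ λ^8e^(−0.9λ) · λ^32e^(−4λ) = λ^40e^(−4.9λ), i.e. Gamma(shape=41, rate=4.9).
The mode of a Gamma(a, b) with a ≥ 1 (shape–rate) is (a−1)/b = 40/4.9 ≈ 8.163.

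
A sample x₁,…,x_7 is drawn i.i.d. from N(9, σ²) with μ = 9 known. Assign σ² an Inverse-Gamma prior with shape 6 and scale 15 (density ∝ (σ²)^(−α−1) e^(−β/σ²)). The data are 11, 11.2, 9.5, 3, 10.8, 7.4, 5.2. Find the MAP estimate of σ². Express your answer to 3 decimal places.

Sum of squared deviations about the known mean: SS = (11−9)² + (11.2−9)² + (9.5−9)² + (3−9)² + (10.8−9)² + (7.4−9)² + (5.2−9)² = 65.33.
The Normal likelihood contributes (σ²)^(−n/2) exp(−SS/(2σ²)), so the posterior is Inverse-Gamma(α + n/2, β + SS/2) = Inverse-Gamma(9.5, 47.665).
The mode of Inverse-Gamma(a, b) is b/(a+1) = 47.665/10.5 ≈ 4.540.

σ̂²_MAP = 4.540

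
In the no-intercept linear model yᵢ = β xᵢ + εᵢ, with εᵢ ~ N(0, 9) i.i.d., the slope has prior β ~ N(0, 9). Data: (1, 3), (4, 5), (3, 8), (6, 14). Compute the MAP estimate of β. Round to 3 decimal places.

β̂_MAP = 2.079

log p(β | y) = −Σ(yᵢ − βxᵢ)²/(2·9) − β²/(2·9) + const.
Setting the derivative to zero: Σxᵢ(yᵢ − βxᵢ)/9 − β/9 = 0, so β = Σxᵢyᵢ / (Σxᵢ² + σ²/τ²).
Σxᵢyᵢ = 1·3 + 4·5 + 3·8 + 6·14 = 131; Σxᵢ² = 62; σ²/τ² = 1.
β̂_MAP = 131 / (62 + 1) = 131/63 ≈ 2.079.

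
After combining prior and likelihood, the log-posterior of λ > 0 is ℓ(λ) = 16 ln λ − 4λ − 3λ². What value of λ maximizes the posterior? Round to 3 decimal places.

λ̂_MAP = 1.333

ℓ'(λ) = 16/λ − 4 − 6λ. Setting this to zero and multiplying by λ: 6λ² + 4λ − 16 = 0.
λ = (−4 + √(4² + 4·6·16)) / (2·6) = (−4 + √400) / 12 = (−4 + 20)/12 = 4/3.
ℓ''(λ) = −16/λ² − 6 < 0, confirming a maximum.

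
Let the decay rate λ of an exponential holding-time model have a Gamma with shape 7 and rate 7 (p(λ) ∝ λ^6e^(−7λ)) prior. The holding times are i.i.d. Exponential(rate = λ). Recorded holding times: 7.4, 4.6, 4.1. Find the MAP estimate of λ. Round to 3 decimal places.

λ̂_MAP = 0.390

The Exponential(rate=λ) likelihood is ∝ λ^n e^(−λΣtᵢ). Here n = 3 and Σtᵢ = 7.4 + 4.6 + 4.1 = 16.1.
Posterior ∝ λ^6e^(−7λ) · λ^3e^(−16.1λ) = λ^9e^(−23.1λ), i.e. Gamma(10, 23.1).
Mode = (a−1)/b = 9/23.1 ≈ 0.390.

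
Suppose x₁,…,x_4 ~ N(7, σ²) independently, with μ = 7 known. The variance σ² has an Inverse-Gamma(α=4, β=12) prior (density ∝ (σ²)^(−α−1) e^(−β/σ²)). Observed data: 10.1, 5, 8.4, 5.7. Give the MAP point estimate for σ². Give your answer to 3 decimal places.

σ̂²_MAP = 2.947

Sum of squared deviations about the known mean: SS = (10.1−7)² + (5−7)² + (8.4−7)² + (5.7−7)² = 17.26.
The Normal likelihood contributes (σ²)^(−n/2) exp(−SS/(2σ²)), so the posterior is Inverse-Gamma(α + n/2, β + SS/2) = Inverse-Gamma(6, 20.63).
The mode of Inverse-Gamma(a, b) is b/(a+1) = 20.63/7 ≈ 2.947.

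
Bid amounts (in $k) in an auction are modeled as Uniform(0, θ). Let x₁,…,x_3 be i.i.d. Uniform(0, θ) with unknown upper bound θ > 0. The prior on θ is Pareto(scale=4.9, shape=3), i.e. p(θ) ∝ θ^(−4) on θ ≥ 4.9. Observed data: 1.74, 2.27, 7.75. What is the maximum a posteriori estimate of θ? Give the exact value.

θ̂_MAP = 7.75

The Uniform(0, θ) likelihood is θ^(−n) for θ ≥ max(xᵢ), zero otherwise. Here max(xᵢ) = 7.75.
Posterior ∝ θ^(−4) · θ^(−3) = θ^(−7) on θ ≥ max(4.9, 7.75) = 7.75.
This density is strictly decreasing in θ, so the posterior mode lies at the lower boundary of the support.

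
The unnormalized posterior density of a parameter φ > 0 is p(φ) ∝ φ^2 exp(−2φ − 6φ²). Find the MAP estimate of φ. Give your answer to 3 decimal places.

φ̂_MAP = 0.333

ℓ'(φ) = 2/φ − 2 − 12φ. Setting this to zero and multiplying by φ: 12φ² + 2φ − 2 = 0.
φ = (−2 + √(2² + 4·12·2)) / (2·12) = (−2 + √100) / 24 = (−2 + 10)/24 = 1/3.
ℓ''(φ) = −2/φ² − 12 < 0, confirming a maximum.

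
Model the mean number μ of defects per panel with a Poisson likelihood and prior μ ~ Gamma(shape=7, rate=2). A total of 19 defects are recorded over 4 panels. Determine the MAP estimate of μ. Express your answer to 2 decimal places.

Σxᵢ = 19, n = 4.
Posterior ∝ μ^6e^(−2μ) · μ^19e^(−4μ) = μ^25e^(−6μ), i.e. Gamma(shape=26, rate=6).
The mode of a Gamma(a, b) with a ≥ 1 (shape–rate) is (a−1)/b = 25/6 ≈ 4.17.

μ̂_MAP = 4.17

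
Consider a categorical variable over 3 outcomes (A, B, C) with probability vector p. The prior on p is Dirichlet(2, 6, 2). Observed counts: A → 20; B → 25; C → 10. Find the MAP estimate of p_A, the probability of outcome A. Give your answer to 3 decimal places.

The posterior is Dirichlet(αᵢ + nᵢ) = Dirichlet(22, 31, 12).
For a Dirichlet(a₁,…,a_K) with all aᵢ > 1, the mode has j-th component (aⱼ − 1)/(Σaᵢ − K).
Here Σaᵢ = 65 and K = 3, so p_A = (22 − 1)/(65 − 3) = 21/62 ≈ 0.339.

MAP estimate of p_A = 0.339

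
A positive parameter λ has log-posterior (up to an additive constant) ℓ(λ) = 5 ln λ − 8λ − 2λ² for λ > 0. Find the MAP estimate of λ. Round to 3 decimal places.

λ̂_MAP = 0.500

ℓ'(λ) = 5/λ − 8 − 4λ. Setting this to zero and multiplying by λ: 4λ² + 8λ − 5 = 0.
λ = (−8 + √(8² + 4·4·5)) / (2·4) = (−8 + √144) / 8 = (−8 + 12)/8 = 1/2.
ℓ''(λ) = −5/λ² − 4 < 0, confirming a maximum.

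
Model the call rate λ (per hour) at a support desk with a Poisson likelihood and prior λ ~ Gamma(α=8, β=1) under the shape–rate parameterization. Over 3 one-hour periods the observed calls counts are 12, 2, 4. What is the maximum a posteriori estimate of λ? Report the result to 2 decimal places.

λ̂_MAP = 6.25

Σxᵢ = 12+2+4 = 18, with n = 3.
Posterior ∝ λ^7e^(−1λ) · λ^18e^(−3λ) = λ^25e^(−4λ), i.e. Gamma(shape=26, rate=4).
The mode of a Gamma(a, b) with a ≥ 1 (shape–rate) is (a−1)/b = 25/4 ≈ 6.25.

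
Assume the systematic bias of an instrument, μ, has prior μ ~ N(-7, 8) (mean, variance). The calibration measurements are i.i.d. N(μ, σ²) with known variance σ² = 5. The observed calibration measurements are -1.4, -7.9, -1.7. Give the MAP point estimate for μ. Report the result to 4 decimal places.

n = 3; x̄ = ((-1.4) + (-7.9) + (-1.7))/3 = -11/3 = -11/3 ≈ -3.6667.
For a Normal prior and Normal likelihood with known variance, the posterior is Normal; its mode equals its mean, the precision-weighted average.
Prior precision 1/σ₀² = 1/8 = 0.125; data precision n/σ² = 3/5 = 0.6.
μ̂ = (0.125·(-7) + 0.6·(-11/3)) / (0.125 + 0.6) = (-3.075)/0.725 = -123/29 ≈ -4.2414.

μ̂_MAP = -4.2414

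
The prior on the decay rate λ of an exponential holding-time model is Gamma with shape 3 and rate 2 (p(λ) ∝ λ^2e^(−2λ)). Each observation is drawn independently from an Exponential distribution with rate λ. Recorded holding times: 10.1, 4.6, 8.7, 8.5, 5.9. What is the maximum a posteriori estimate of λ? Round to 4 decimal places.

The Exponential(rate=λ) likelihood is ∝ λ^n e^(−λΣtᵢ). Here n = 5 and Σtᵢ = 10.1 + 4.6 + 8.7 + 8.5 + 5.9 = 37.8.
Posterior ∝ λ^2e^(−2λ) · λ^5e^(−37.8λ) = λ^7e^(−39.8λ), i.e. Gamma(8, 39.8).
Mode = (a−1)/b = 7/39.8 ≈ 0.1759.

λ̂_MAP = 0.1759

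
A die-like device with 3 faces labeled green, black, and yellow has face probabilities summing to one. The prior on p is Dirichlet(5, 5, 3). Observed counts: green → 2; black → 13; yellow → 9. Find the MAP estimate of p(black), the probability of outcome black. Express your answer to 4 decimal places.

The posterior is Dirichlet(αᵢ + nᵢ) = Dirichlet(7, 18, 12).
For a Dirichlet(a₁,…,a_K) with all aᵢ > 1, the mode has j-th component (aⱼ − 1)/(Σaᵢ − K).
Here Σaᵢ = 37 and K = 3, so p(black) = (18 − 1)/(37 − 3) = 17/34 ≈ 0.5000.

MAP estimate of p(black) = 0.5000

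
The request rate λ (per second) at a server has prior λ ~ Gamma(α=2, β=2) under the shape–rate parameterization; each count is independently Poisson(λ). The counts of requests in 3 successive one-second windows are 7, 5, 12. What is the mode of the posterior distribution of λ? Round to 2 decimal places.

λ̂_MAP = 5.00

Σxᵢ = 7+5+12 = 24, with n = 3.
Posterior ∝ λe^(−2λ) · λ^24e^(−3λ) = λ^25e^(−5λ), i.e. Gamma(shape=26, rate=5).
The mode of a Gamma(a, b) with a ≥ 1 (shape–rate) is (a−1)/b = 25/5 ≈ 5.00.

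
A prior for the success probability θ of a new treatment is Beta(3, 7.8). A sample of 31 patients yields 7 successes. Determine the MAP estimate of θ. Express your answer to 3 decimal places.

θ̂_MAP = 0.226

Prior: Beta(3, 7.8).
Data: 7 successes in 31 trials. The binomial likelihood contributes θ^7(1−θ)^24, so the posterior is Beta(3+7, 7.8+24) = Beta(10, 31.8).
For Beta(a, b) with a, b > 1 the mode is (a−1)/(a+b−2) = 9/39.8 ≈ 0.226.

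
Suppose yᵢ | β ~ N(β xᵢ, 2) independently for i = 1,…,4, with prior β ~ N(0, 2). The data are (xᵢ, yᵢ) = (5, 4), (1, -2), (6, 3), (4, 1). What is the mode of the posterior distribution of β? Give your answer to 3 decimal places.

β̂_MAP = 0.506

log p(β | y) = −Σ(yᵢ − βxᵢ)²/(2·2) − β²/(2·2) + const.
Setting the derivative to zero: Σxᵢ(yᵢ − βxᵢ)/2 − β/2 = 0, so β = Σxᵢyᵢ / (Σxᵢ² + σ²/τ²).
Σxᵢyᵢ = 5·4 + 1·(-2) + 6·3 + 4·1 = 40; Σxᵢ² = 78; σ²/τ² = 1.
β̂_MAP = 40 / (78 + 1) = 40/79 ≈ 0.506.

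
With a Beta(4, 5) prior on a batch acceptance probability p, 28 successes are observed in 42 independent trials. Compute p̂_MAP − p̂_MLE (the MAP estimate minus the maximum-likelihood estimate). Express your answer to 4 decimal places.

Posterior is Beta(32, 19); MAP = (32−1)/(51−2) = 31/49 ≈ 0.63265.
MLE ignores the prior: p̂_MLE = k/n = 28/42 ≈ 0.66667.
Difference = 31/49 − 28/42 = -5/147 ≈ -0.0340.

MAP − MLE = -0.0340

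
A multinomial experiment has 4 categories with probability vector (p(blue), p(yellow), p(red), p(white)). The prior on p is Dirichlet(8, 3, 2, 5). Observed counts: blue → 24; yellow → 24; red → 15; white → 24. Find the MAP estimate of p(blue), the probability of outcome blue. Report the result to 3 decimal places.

MAP estimate of p(blue) = 0.307

The posterior is Dirichlet(αᵢ + nᵢ) = Dirichlet(32, 27, 17, 29).
For a Dirichlet(a₁,…,a_K) with all aᵢ > 1, the mode has j-th component (aⱼ − 1)/(Σaᵢ − K).
Here Σaᵢ = 105 and K = 4, so p(blue) = (32 − 1)/(105 − 4) = 31/101 ≈ 0.307.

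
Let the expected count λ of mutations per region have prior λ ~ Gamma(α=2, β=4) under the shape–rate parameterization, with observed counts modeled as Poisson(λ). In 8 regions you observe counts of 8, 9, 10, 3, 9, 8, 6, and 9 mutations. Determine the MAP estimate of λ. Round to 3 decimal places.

Σxᵢ = 8+9+10+3+9+8+6+9 = 62, with n = 8.
Posterior ∝ λe^(−4λ) · λ^62e^(−8λ) = λ^63e^(−12λ), i.e. Gamma(shape=64, rate=12).
The mode of a Gamma(a, b) with a ≥ 1 (shape–rate) is (a−1)/b = 63/12 ≈ 5.250.

λ̂_MAP = 5.250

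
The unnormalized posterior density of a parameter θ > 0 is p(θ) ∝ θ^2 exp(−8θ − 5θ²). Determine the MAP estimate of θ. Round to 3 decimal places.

θ̂_MAP = 0.200

ℓ'(θ) = 2/θ − 8 − 10θ. Setting this to zero and multiplying by θ: 10θ² + 8θ − 2 = 0.
θ = (−8 + √(8² + 4·10·2)) / (2·10) = (−8 + √144) / 20 = (−8 + 12)/20 = 1/5.
ℓ''(θ) = −2/θ² − 10 < 0, confirming a maximum.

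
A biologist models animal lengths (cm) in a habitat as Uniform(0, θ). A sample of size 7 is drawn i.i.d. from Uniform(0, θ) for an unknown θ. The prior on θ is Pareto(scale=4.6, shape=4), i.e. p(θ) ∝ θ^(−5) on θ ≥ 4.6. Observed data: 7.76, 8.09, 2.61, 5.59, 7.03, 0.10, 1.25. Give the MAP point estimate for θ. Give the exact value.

The Uniform(0, θ) likelihood is θ^(−n) for θ ≥ max(xᵢ), zero otherwise. Here max(xᵢ) = 8.09.
Posterior ∝ θ^(−5) · θ^(−7) = θ^(−12) on θ ≥ max(4.6, 8.09) = 8.09.
This density is strictly decreasing in θ, so the posterior mode lies at the lower boundary of the support.

θ̂_MAP = 8.09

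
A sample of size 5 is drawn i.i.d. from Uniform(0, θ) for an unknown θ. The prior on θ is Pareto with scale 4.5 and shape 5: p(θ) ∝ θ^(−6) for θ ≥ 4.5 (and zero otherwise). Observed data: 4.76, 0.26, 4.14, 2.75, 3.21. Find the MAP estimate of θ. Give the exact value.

θ̂_MAP = 4.76

The Uniform(0, θ) likelihood is θ^(−n) for θ ≥ max(xᵢ), zero otherwise. Here max(xᵢ) = 4.76.
Posterior ∝ θ^(−6) · θ^(−5) = θ^(−11) on θ ≥ max(4.5, 4.76) = 4.76.
This density is strictly decreasing in θ, so the posterior mode lies at the lower boundary of the support.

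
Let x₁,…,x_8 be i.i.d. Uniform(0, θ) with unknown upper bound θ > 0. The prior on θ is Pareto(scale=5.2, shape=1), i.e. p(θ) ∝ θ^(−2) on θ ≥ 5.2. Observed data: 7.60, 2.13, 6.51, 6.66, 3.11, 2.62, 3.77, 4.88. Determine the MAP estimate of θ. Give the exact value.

θ̂_MAP = 7.60

The Uniform(0, θ) likelihood is θ^(−n) for θ ≥ max(xᵢ), zero otherwise. Here max(xᵢ) = 7.60.
Posterior ∝ θ^(−2) · θ^(−8) = θ^(−10) on θ ≥ max(5.2, 7.60) = 7.60.
This density is strictly decreasing in θ, so the posterior mode lies at the lower boundary of the support.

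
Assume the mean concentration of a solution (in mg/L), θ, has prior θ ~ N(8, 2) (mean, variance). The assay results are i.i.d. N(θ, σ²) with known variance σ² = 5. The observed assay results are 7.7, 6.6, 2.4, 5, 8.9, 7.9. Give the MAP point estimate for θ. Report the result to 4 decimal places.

n = 6; x̄ = (7.7 + 6.6 + 2.4 + 5 + 8.9 + 7.9)/6 = 38.5/6 = 77/12 ≈ 6.4167.
For a Normal prior and Normal likelihood with known variance, the posterior is Normal; its mode equals its mean, the precision-weighted average.
Prior precision 1/σ₀² = 1/2 = 0.5; data precision n/σ² = 6/5 = 1.2.
θ̂ = (0.5·8 + 1.2·(77/12)) / (0.5 + 1.2) = 11.7/1.7 = 117/17 ≈ 6.8824.

θ̂_MAP = 6.8824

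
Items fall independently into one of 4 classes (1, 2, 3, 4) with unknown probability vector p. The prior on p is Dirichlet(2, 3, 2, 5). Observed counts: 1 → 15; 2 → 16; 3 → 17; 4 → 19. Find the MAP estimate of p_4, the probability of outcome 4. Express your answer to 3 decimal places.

MAP estimate: 0.307

The posterior is Dirichlet(αᵢ + nᵢ) = Dirichlet(17, 19, 19, 24).
For a Dirichlet(a₁,…,a_K) with all aᵢ > 1, the mode has j-th component (aⱼ − 1)/(Σaᵢ − K).
Here Σaᵢ = 79 and K = 4, so p_4 = (24 − 1)/(79 − 4) = 23/75 ≈ 0.307.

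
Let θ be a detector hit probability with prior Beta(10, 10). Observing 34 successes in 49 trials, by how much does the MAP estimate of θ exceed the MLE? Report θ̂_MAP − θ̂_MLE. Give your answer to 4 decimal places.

MAP − MLE = -0.0521

Posterior is Beta(44, 25); MAP = (44−1)/(69−2) = 43/67 ≈ 0.64179.
MLE ignores the prior: θ̂_MLE = k/n = 34/49 ≈ 0.69388.
Difference = 43/67 − 34/49 = -171/3283 ≈ -0.0521.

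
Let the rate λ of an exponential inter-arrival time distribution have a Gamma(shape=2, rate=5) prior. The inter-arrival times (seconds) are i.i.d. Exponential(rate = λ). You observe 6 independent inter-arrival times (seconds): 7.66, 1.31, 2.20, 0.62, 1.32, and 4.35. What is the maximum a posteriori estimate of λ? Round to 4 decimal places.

The Exponential(rate=λ) likelihood is ∝ λ^n e^(−λΣtᵢ). Here n = 6 and Σtᵢ = 7.66 + 1.31 + 2.20 + 0.62 + 1.32 + 4.35 = 17.46.
Posterior ∝ λe^(−5λ) · λ^6e^(−17.46λ) = λ^7e^(−22.46λ), i.e. Gamma(8, 22.46).
Mode = (a−1)/b = 7/22.46 ≈ 0.3117.

λ̂_MAP = 0.3117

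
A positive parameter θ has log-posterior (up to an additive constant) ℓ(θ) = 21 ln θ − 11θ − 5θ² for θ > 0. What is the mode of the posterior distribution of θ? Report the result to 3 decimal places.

θ̂_MAP = 1.000

ℓ'(θ) = 21/θ − 11 − 10θ. Setting this to zero and multiplying by θ: 10θ² + 11θ − 21 = 0.
θ = (−11 + √(11² + 4·10·21)) / (2·10) = (−11 + √961) / 20 = (−11 + 31)/20 = 1.
ℓ''(θ) = −21/θ² − 10 < 0, confirming a maximum.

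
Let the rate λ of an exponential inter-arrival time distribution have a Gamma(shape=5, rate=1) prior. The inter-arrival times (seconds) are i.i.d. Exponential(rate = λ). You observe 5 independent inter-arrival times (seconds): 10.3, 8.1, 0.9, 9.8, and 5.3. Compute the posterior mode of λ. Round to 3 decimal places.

λ̂_MAP = 0.254

The Exponential(rate=λ) likelihood is ∝ λ^n e^(−λΣtᵢ). Here n = 5 and Σtᵢ = 10.3 + 8.1 + 0.9 + 9.8 + 5.3 = 34.4.
Posterior ∝ λ^4e^(−1λ) · λ^5e^(−34.4λ) = λ^9e^(−35.4λ), i.e. Gamma(10, 35.4).
Mode = (a−1)/b = 9/35.4 ≈ 0.254.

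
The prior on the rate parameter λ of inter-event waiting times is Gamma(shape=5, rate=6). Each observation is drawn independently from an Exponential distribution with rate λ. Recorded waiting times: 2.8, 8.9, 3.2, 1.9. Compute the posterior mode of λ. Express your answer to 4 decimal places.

λ̂_MAP = 0.3509

The Exponential(rate=λ) likelihood is ∝ λ^n e^(−λΣtᵢ). Here n = 4 and Σtᵢ = 2.8 + 8.9 + 3.2 + 1.9 = 16.8.
Posterior ∝ λ^4e^(−6λ) · λ^4e^(−16.8λ) = λ^8e^(−22.8λ), i.e. Gamma(9, 22.8).
Mode = (a−1)/b = 8/22.8 ≈ 0.3509.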